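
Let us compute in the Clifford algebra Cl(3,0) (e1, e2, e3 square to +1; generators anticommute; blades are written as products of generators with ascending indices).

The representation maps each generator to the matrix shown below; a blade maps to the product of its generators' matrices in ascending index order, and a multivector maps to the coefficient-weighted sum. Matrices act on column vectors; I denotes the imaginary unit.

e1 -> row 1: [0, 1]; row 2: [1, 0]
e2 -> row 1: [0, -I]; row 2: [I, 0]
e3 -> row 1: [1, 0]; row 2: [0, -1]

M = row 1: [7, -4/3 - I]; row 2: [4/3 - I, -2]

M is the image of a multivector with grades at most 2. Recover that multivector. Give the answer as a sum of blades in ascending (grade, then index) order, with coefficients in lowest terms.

Method: 1, rho(e1), rho(e2), rho(e3) form a trace-orthogonal basis of the 2x2 complex matrices (tr(X Y) = 2 if X = Y, else 0), so M = m0*1 + m1*rho(e1) + m2*rho(e2) + m3*rho(e3) with m0 = tr(M)/2 = 5/2, m1 = tr(M rho(e1))/2 = -I, m2 = tr(M rho(e2))/2 = -4*I/3, m3 = tr(M rho(e3))/2 = 9/2.
Multiplying table entries, the bivector images are rho(e1 e2) = I*rho(e3), rho(e1 e3) = -I*rho(e2), rho(e2 e3) = I*rho(e1); with real blade coefficients the real parts of m0..m3 are the coefficients of 1, e1, e2, e3 and the imaginary parts give the bivectors (e2 e3: Im m1, e1 e3: -Im m2, e1 e2: Im m3).
Answer: 5/2 + 9/2*e3 + 4/3*e1 e3 - e2 e3


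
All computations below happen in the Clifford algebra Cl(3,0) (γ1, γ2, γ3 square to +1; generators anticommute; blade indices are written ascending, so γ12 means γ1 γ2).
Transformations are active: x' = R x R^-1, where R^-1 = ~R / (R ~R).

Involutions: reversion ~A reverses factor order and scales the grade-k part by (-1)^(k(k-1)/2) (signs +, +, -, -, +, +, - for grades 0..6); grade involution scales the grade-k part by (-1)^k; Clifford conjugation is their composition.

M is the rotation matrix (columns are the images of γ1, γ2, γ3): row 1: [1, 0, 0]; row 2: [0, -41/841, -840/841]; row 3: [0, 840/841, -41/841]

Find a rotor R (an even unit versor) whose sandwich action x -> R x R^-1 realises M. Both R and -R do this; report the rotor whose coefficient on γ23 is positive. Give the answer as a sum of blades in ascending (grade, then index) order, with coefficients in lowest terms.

Method: write R = a + b12*γ12 + b13*γ13 + b23*γ23 with a^2 + b12^2 + b13^2 + b23^2 = 1 (so R^-1 = ~R). Expanding the columns R e_j ~R gives tr M = 4a^2 - 1 and, from the antisymmetric part, M21 - M12 = -4a*b12, M13 - M31 = 4a*b13, M32 - M23 = -4a*b23.
Here tr M = 759/841, so a^2 = (1 + tr M)/4 = 400/841 and a = ±20/29. Taking a = 20/29: M21 - M12 = 0, M13 - M31 = 0, M32 - M23 = 1680/841, giving b12 = 0, b13 = 0, b23 = -21/29, i.e. R = 20/29 - 21/29*γ23.
Its γ23 coefficient is negative, so report the other preimage -R.
Answer: -20/29 + 21/29*γ23. Uniqueness: Spin(3) -> SO(3) maps R and -R to the same rotation of trace 759/841; fixing the sign of the γ23 coefficient removes the ambiguity.


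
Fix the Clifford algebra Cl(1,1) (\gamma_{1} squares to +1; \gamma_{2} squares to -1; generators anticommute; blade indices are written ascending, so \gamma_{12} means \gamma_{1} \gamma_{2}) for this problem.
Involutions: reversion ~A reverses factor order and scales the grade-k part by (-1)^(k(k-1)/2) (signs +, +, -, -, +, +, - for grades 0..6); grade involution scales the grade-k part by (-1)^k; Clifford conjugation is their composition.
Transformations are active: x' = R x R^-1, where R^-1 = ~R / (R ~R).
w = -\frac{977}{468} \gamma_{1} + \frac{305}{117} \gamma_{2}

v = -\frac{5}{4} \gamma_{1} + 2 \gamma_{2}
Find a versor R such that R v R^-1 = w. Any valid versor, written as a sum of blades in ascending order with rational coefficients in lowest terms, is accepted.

The midline construction: v and w both square to -\frac{39}{16}, so reflecting in their sum -\frac{781}{234} \gamma_{1} + \frac{539}{117} \gamma_{2} exchanges them.
Answer: -\frac{781}{234} \gamma_{1} + \frac{539}{117} \gamma_{2}


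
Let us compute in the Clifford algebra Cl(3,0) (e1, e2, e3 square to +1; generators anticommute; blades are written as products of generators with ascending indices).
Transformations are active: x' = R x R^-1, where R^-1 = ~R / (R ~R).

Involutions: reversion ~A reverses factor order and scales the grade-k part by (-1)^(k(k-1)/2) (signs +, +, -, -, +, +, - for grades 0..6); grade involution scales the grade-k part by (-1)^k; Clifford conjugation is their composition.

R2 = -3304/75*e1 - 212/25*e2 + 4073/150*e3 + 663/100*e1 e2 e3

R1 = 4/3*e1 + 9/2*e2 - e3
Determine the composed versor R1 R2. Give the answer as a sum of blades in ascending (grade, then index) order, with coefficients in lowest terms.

Distribute over the terms of R1 (each basis-blade product reordered to ascending indices, repeated generators contracted through their squares):
(4/3*e1) R2 = -13216/225 - 848/75*e1 e2 + 8146/225*e1 e3 + 221/25*e2 e3
(9/2*e2) R2 = -954/25 + 4956/25*e1 e2 - 5967/200*e1 e3 + 12219/100*e2 e3
(-e3) R2 = -4073/150 - 663/100*e1 e2 - 3304/75*e1 e3 - 212/25*e2 e3
Summing the partial products and collecting blades:
Answer: -55823/450 + 54091/300*e1 e2 - 67831/1800*e1 e3 + 2451/20*e2 e3


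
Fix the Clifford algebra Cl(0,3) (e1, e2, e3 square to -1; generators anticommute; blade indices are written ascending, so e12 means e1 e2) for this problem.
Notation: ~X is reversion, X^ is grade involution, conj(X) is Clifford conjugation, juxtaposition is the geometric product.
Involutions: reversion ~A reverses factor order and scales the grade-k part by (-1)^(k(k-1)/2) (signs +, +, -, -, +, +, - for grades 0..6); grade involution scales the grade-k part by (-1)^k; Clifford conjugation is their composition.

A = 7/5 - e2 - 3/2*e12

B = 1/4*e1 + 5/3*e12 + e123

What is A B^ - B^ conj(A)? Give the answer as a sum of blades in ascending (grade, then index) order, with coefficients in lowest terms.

first term: 5/2 - 121/60*e1 + 3/8*e2 - 3/2*e3 + 25/12*e12 + e13 - 7/5*e123
second term: -5/2 - 121/60*e1 + 3/8*e2 + 3/2*e3 + 25/12*e12 - e13 - 7/5*e123
Answer: 5 - 3*e3 + 2*e13


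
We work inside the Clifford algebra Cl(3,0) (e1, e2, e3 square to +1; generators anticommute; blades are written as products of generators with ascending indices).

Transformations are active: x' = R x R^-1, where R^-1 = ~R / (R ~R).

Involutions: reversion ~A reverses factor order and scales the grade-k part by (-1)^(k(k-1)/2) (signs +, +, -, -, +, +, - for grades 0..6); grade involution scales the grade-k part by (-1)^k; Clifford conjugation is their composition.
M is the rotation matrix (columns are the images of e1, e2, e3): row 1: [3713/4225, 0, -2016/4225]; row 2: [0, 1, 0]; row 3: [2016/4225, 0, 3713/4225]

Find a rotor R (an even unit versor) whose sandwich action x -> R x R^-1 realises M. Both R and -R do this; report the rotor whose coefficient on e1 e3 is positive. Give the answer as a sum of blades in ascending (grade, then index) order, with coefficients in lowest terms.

Method: write R = a + b12*e1 e2 + b13*e1 e3 + b23*e2 e3 with a^2 + b12^2 + b13^2 + b23^2 = 1 (so R^-1 = ~R). Expanding the columns R e_j ~R gives tr M = 4a^2 - 1 and, from the antisymmetric part, M21 - M12 = -4a*b12, M13 - M31 = 4a*b13, M32 - M23 = -4a*b23.
Here tr M = 11651/4225, so a^2 = (1 + tr M)/4 = 3969/4225 and a = ±63/65. Taking a = 63/65: M21 - M12 = 0, M13 - M31 = -4032/4225, M32 - M23 = 0, giving b12 = 0, b13 = -16/65, b23 = 0, i.e. R = 63/65 - 16/65*e1 e3.
Its e1 e3 coefficient is negative, so report the other preimage -R.
Answer: -63/65 + 16/65*e1 e3. Key observation: the double cover Spin(3) -> SO(3) sends R and -R to the same matrix (trace 11651/4225 here), so the stated sign of the e1 e3 coefficient is what selects one sheet.


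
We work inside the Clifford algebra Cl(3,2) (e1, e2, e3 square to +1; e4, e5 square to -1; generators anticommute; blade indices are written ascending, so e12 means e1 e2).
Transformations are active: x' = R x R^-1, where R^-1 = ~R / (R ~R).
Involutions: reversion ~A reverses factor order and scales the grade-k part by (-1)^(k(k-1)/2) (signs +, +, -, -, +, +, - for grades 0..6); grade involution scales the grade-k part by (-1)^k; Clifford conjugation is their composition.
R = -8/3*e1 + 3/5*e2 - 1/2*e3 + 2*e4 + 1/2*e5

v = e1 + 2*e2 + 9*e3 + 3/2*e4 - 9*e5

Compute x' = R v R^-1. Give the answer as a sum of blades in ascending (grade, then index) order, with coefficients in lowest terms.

~R = -8/3*e1 + 3/5*e2 - 1/2*e3 + 2*e4 + 1/2*e5, and R ~R = 781/225, so R^-1 = ~R / (781/225).
R v = -67/15 - 89/15*e12 - 47/2*e13 - 6*e14 + 47/2*e15 + 32/5*e23 - 31/10*e24 - 32/5*e25 - 75/4*e34 - 75/4*e45
Answer: 4579/781*e1 - 2768/781*e2 - 6024/781*e3 - 10383/1562*e4 + 6024/781*e5


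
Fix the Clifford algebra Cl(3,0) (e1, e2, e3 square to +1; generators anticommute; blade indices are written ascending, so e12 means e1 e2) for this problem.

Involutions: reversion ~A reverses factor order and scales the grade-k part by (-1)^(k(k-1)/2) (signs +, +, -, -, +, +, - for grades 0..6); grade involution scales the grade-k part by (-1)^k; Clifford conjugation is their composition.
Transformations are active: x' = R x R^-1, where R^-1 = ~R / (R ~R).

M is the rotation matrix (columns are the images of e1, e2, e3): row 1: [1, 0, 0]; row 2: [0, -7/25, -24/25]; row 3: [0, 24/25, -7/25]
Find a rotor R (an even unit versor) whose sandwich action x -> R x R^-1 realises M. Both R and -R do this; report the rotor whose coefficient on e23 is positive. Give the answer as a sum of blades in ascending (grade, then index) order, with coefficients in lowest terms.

Method: write R = a + b12*e12 + b13*e13 + b23*e23 with a^2 + b12^2 + b13^2 + b23^2 = 1 (so R^-1 = ~R). Expanding the columns R e_j ~R gives tr M = 4a^2 - 1 and, from the antisymmetric part, M21 - M12 = -4a*b12, M13 - M31 = 4a*b13, M32 - M23 = -4a*b23.
Here tr M = 11/25, so a^2 = (1 + tr M)/4 = 9/25 and a = ±3/5. Taking a = 3/5: M21 - M12 = 0, M13 - M31 = 0, M32 - M23 = 48/25, giving b12 = 0, b13 = 0, b23 = -4/5, i.e. R = 3/5 - 4/5*e23.
Its e23 coefficient is negative, so report the other preimage -R.
Answer: -3/5 + 4/5*e23. Why the constraint matters: R and -R act identically through the sandwich — M has trace 11/25 either way — so only the sign condition on e23 picks one of the two preimages.


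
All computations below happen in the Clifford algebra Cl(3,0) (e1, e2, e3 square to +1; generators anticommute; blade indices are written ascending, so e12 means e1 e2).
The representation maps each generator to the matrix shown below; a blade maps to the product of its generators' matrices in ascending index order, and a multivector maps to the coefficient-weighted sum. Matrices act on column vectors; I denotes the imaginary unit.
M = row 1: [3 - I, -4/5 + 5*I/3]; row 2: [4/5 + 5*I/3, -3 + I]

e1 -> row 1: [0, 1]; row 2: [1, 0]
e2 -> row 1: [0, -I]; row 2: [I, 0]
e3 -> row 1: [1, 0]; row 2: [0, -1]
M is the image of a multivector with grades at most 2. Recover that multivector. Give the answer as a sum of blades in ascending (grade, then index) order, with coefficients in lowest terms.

Method: 1, rho(e1), rho(e2), rho(e3) form a trace-orthogonal basis of the 2x2 complex matrices (tr(X Y) = 2 if X = Y, else 0), so M = m0*1 + m1*rho(e1) + m2*rho(e2) + m3*rho(e3) with m0 = tr(M)/2 = 0, m1 = tr(M rho(e1))/2 = 5*I/3, m2 = tr(M rho(e2))/2 = -4*I/5, m3 = tr(M rho(e3))/2 = 3 - I.
Multiplying table entries, the bivector images are rho(e12) = I*rho(e3), rho(e13) = -I*rho(e2), rho(e23) = I*rho(e1); with real blade coefficients the real parts of m0..m3 are the coefficients of 1, e1, e2, e3 and the imaginary parts give the bivectors (e23: Im m1, e13: -Im m2, e12: Im m3).
Answer: 3*e3 - e12 + 4/5*e13 + 5/3*e23


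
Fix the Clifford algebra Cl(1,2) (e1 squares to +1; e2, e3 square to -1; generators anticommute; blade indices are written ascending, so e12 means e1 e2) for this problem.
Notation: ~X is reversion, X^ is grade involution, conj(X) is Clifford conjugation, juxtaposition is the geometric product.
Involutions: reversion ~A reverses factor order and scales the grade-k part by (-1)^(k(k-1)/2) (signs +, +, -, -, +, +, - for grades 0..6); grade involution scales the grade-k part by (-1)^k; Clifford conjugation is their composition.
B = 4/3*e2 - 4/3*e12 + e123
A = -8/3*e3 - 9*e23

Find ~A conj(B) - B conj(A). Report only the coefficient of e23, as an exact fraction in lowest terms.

first term: -9*e1 - 12*e3 + 8/3*e12 + 12*e13 - 32/9*e23 - 32/9*e123
second term: -9*e1 - 12*e3 - 8/3*e12 + 12*e13 + 32/9*e23 - 32/9*e123
Answer: -64/9


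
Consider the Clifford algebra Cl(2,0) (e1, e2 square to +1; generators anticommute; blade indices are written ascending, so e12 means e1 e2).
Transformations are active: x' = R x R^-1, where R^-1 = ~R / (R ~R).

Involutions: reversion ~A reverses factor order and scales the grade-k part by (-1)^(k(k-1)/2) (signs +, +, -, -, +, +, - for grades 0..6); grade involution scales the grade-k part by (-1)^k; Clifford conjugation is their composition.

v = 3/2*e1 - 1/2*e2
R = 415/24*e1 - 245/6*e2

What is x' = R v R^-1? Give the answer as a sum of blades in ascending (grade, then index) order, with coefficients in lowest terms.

~R = 415/24*e1 - 245/6*e2, and R ~R = 1132625/576, so R^-1 = ~R / (1132625/576).
R v = 2225/48 + 2525/48*e12
Answer: -12409/18122*e1 - 25827/18122*e2


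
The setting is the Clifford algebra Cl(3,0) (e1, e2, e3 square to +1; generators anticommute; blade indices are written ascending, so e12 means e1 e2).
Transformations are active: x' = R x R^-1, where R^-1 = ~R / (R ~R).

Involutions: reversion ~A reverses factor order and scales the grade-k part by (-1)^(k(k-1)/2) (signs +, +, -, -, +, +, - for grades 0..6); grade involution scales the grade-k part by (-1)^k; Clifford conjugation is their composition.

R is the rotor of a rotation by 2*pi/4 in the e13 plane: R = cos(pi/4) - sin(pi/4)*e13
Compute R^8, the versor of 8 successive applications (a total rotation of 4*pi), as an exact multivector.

Half-angle bookkeeping: 8 applications in e13 add up to rotor phase 8*pi/4 = 2*pi, so R^8 = cos(2*pi) - sin(2*pi)*e13.
cos(2*pi) = 1 and sin(2*pi) = 0, so R^8 = 1. The total rotation 4*pi is 2 full turns, so every vector returns to itself, yet the rotor is +1, back on the identity sheet (an even number of 2*pi turns).
Answer: 1


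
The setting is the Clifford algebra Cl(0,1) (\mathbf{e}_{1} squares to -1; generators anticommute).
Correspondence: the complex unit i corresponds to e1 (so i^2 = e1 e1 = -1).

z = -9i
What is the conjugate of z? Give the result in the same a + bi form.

In blades: z = -9 e_{1}.
Conjugation here is Clifford conjugation: the scalar is fixed and the grade-1 and grade-2 blades all flip sign, giving 9 e_{1}; translating back:
Answer: 9i


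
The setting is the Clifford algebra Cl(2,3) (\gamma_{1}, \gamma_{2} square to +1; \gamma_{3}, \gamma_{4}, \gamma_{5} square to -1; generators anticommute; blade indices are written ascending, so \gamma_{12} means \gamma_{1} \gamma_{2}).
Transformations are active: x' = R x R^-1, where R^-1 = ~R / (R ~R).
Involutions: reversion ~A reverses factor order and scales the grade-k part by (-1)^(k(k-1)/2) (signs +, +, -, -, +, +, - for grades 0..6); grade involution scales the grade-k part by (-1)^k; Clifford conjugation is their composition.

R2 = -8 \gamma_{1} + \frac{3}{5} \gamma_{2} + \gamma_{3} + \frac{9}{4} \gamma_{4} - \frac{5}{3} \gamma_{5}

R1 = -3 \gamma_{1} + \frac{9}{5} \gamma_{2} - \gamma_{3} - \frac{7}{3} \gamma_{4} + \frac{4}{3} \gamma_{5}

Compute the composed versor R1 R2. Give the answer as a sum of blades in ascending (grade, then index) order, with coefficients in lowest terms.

Distribute over the terms of R1 (each basis-blade product reordered to ascending indices, repeated generators contracted through their squares):
(-3 \gamma_{1}) R2 = 24 - \frac{9}{5} \gamma_{12} - 3 \gamma_{13} - \frac{27}{4} \gamma_{14} + 5 \gamma_{15}
(\frac{9}{5} \gamma_{2}) R2 = \frac{27}{25} + \frac{72}{5} \gamma_{12} + \frac{9}{5} \gamma_{23} + \frac{81}{20} \gamma_{24} - 3 \gamma_{25}
(-\gamma_{3}) R2 = 1 - 8 \gamma_{13} + \frac{3}{5} \gamma_{23} - \frac{9}{4} \gamma_{34} + \frac{5}{3} \gamma_{35}
(-\frac{7}{3} \gamma_{4}) R2 = \frac{21}{4} - \frac{56}{3} \gamma_{14} + \frac{7}{5} \gamma_{24} + \frac{7}{3} \gamma_{34} + \frac{35}{9} \gamma_{45}
(\frac{4}{3} \gamma_{5}) R2 = \frac{20}{9} + \frac{32}{3} \gamma_{15} - \frac{4}{5} \gamma_{25} - \frac{4}{3} \gamma_{35} - 3 \gamma_{45}
Summing the partial products and collecting blades:
Answer: \frac{30197}{900} + \frac{63}{5} \gamma_{12} - 11 \gamma_{13} - \frac{305}{12} \gamma_{14} + \frac{47}{3} \gamma_{15} + \frac{12}{5} \gamma_{23} + \frac{109}{20} \gamma_{24} - \frac{19}{5} \gamma_{25} + \frac{1}{12} \gamma_{34} + \frac{1}{3} \gamma_{35} + \frac{8}{9} \gamma_{45}


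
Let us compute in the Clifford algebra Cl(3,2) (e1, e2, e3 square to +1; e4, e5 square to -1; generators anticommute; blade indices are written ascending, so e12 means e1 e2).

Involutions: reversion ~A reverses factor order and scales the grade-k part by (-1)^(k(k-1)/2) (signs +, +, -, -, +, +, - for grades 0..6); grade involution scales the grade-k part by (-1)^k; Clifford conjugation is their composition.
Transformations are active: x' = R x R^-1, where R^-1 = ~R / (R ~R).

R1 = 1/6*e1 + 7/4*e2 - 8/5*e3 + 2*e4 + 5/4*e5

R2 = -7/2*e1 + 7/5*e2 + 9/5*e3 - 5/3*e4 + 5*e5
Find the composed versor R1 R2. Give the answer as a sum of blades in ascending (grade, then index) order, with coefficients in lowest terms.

Distribute over the terms of R1 (each basis-blade product reordered to ascending indices, repeated generators contracted through their squares):
(1/6*e1) R2 = -7/12 + 7/30*e12 + 3/10*e13 - 5/18*e14 + 5/6*e15
(7/4*e2) R2 = 49/20 + 49/8*e12 + 63/20*e23 - 35/12*e24 + 35/4*e25
(-8/5*e3) R2 = -72/25 - 28/5*e13 + 56/25*e23 + 8/3*e34 - 8*e35
(2*e4) R2 = 10/3 + 7*e14 - 14/5*e24 - 18/5*e34 + 10*e45
(5/4*e5) R2 = -25/4 + 35/8*e15 - 7/4*e25 - 9/4*e35 + 25/12*e45
Summing the partial products and collecting blades:
Answer: -393/100 + 763/120*e12 - 53/10*e13 + 121/18*e14 + 125/24*e15 + 539/100*e23 - 343/60*e24 + 7*e25 - 14/15*e34 - 41/4*e35 + 145/12*e45


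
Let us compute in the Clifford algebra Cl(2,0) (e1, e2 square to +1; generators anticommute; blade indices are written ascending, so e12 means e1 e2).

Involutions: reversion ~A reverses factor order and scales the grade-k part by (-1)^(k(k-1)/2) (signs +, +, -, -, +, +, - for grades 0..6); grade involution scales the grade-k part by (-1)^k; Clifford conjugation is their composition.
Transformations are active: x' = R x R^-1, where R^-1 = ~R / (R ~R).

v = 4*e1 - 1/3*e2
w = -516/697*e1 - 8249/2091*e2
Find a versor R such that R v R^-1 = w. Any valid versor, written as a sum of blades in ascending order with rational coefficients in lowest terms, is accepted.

Since q(v) = q(w) = 145/9, the sum R = v + w = 2272/697*e1 - 2982/697*e2 does the job whenever invertible.
Answer: 2272/697*e1 - 2982/697*e2


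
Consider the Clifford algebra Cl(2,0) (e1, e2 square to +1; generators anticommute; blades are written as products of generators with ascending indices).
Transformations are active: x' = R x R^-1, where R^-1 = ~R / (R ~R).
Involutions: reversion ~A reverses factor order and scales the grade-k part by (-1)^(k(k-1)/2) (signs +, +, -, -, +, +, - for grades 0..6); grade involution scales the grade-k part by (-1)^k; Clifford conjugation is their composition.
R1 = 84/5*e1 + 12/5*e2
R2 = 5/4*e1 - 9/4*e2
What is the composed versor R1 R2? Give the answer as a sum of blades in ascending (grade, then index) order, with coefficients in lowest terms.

Distribute over the terms of R1 (each basis-blade product reordered to ascending indices, repeated generators contracted through their squares):
(84/5*e1) R2 = 21 - 189/5*e1 e2
(12/5*e2) R2 = -27/5 - 3*e1 e2
Summing the partial products and collecting blades:
Answer: 78/5 - 204/5*e1 e2


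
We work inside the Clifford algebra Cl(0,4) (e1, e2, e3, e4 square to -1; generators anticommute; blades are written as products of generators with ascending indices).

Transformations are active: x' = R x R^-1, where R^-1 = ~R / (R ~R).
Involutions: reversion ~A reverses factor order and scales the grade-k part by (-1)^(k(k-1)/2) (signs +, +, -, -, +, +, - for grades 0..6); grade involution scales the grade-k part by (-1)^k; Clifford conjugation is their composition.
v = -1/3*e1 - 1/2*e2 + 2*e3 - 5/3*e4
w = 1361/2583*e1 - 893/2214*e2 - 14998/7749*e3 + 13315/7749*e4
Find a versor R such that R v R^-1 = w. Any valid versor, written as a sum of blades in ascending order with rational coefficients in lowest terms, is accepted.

Take R = v + w = 500/2583*e1 - 1000/1107*e2 + 500/7749*e3 + 400/7749*e4. Because q(v) = q(w) = -257/36, conjugation by R sends v exactly to w.
Answer: 500/2583*e1 - 1000/1107*e2 + 500/7749*e3 + 400/7749*e4


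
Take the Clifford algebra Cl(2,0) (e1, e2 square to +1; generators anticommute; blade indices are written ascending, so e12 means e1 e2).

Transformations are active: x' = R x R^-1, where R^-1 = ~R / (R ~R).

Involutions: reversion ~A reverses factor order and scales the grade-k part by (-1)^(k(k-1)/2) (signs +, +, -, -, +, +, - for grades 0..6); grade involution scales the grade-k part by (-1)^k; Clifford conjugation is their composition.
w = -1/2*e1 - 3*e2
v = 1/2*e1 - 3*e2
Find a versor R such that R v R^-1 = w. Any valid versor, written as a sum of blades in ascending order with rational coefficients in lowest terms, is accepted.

The midline construction: v and w both square to 37/4, so reflecting in their sum -6*e2 exchanges them.
Answer: -6*e2


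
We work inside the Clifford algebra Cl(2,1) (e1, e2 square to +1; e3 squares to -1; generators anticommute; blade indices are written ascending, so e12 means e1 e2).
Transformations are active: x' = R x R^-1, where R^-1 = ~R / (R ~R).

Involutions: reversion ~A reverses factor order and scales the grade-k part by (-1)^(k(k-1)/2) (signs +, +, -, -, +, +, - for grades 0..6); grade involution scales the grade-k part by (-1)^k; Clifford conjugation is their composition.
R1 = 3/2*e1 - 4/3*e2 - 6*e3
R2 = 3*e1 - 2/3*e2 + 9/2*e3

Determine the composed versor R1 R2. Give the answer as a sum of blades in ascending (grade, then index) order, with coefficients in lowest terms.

Distribute over the terms of R1 (each basis-blade product reordered to ascending indices, repeated generators contracted through their squares):
(3/2*e1) R2 = 9/2 - e12 + 27/4*e13
(-4/3*e2) R2 = 8/9 + 4*e12 - 6*e23
(-6*e3) R2 = 27 + 18*e13 - 4*e23
Summing the partial products and collecting blades:
Answer: 583/18 + 3*e12 + 99/4*e13 - 10*e23


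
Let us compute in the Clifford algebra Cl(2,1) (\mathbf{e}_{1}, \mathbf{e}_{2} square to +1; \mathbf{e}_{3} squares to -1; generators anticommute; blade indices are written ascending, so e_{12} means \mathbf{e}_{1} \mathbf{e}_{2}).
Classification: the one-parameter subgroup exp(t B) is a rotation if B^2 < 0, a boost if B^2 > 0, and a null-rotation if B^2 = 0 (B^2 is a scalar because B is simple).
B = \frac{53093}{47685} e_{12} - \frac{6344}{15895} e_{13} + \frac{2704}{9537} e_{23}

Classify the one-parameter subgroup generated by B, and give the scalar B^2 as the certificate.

B^2 term by term: the squares give (\frac{53093}{47685})^2*(e_{12})^2 + (-\frac{6344}{15895})^2*(e_{13})^2 + (\frac{2704}{9537})^2*(e_{23})^2 = \frac{2818866649}{2273859225}*(-1) + \frac{40246336}{252651025}*(+1) + \frac{7311616}{90954369}*(+1) = -1 (each basis 2-blade squares to minus the product of its generators' squares); cross terms between blades sharing an index anticommute and cancel. So B^2 = -1.
Answer: rotation, certificate B^2 = -1. Certificate logic: -1 is a conjugation-invariant scalar, so its sign fixes rotation versus boost versus null-rotation outright.


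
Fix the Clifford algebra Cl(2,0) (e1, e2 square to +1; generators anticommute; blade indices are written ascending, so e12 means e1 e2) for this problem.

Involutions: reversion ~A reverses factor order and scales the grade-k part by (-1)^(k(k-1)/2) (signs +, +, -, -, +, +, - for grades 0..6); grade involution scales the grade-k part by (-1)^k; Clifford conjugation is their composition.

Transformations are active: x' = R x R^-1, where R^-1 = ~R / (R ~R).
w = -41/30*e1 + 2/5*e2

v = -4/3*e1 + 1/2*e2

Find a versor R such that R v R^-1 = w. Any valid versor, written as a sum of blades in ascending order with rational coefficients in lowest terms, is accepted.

Key observation: q(v) = q(w) = 73/36 (sandwiches preserve the norm), so R = v + w = -27/10*e1 + 9/10*e2 works whenever it is invertible — the component of v along it is kept and (v - w)/2 reverses, sending v to w.
Answer: -27/10*e1 + 9/10*e2


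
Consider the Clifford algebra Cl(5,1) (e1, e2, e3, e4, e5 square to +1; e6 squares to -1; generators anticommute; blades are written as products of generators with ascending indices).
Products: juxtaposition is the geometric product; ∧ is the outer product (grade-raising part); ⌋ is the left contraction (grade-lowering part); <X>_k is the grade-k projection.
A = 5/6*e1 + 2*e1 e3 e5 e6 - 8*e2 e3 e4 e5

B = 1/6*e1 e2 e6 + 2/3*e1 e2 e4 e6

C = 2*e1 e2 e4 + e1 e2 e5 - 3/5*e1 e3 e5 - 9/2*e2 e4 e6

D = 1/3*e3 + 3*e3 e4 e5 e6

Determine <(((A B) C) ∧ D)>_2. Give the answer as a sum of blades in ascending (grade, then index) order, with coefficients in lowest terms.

step 1: 5/36*e2 e6 - 1/3*e2 e3 e5 + 5/9*e2 e4 e6 - 16/3*e1 e3 e5 e6 - 4/3*e2 e3 e4 e5 + 4/3*e1 e3 e4 e5 e6
step 2: -5/2 + 5/8*e4 + 16/5*e6 + 1/5*e1 e2 + 1/3*e1 e3 + 10/9*e1 e6 - 4/5*e4 e6 + 4/5*e1 e2 e4 + 4/3*e1 e3 e4 - 8/3*e1 e3 e5 + 5/18*e1 e4 e6 + 5/36*e1 e5 e6 + 16/3*e2 e3 e6 + 6*e3 e5 e6 + 6*e1 e2 e3 e5 - 2/3*e1 e3 e4 e5 + 5/9*e1 e4 e5 e6 - 4/3*e2 e3 e4 e6 + 8/3*e2 e3 e5 e6 - 3/2*e3 e4 e5 e6 + 24*e1 e2 e3 e4 e5 - 1/12*e1 e2 e3 e5 e6 - 32/3*e2 e3 e4 e5 e6 - 1/3*e1 e2 e3 e4 e5 e6
step 3: -5/6*e3 - 5/24*e3 e4 - 16/15*e3 e6 + 1/15*e1 e2 e3 - 10/27*e1 e3 e6 - 4/15*e3 e4 e6 - 4/15*e1 e2 e3 e4 + 5/54*e1 e3 e4 e6 + 5/108*e1 e3 e5 e6 - 15/2*e3 e4 e5 e6 - 5/27*e1 e3 e4 e5 e6 + 3/5*e1 e2 e3 e4 e5 e6
step 4: -5/24*e3 e4 - 16/15*e3 e6
Answer: -5/24*e3 e4 - 16/15*e3 e6


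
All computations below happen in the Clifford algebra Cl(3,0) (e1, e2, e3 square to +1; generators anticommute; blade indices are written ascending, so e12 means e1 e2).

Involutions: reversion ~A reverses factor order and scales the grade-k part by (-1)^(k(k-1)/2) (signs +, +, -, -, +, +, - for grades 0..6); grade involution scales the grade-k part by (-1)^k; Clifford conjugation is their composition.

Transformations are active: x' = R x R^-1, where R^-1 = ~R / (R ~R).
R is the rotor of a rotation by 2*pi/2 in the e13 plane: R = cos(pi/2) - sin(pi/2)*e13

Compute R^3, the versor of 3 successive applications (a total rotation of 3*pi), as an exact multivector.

Rotor phase runs at HALF the rotation angle; powers of one rotor simply add phase, so after 3 steps in e13 the phase is 3*pi/2 = 3*pi/2 and R^3 = cos(3*pi/2) - sin(3*pi/2)*e13.
cos(3*pi/2) = 0 and sin(3*pi/2) = -1, so R^3 = e13. The net rotation is 1*pi (after discarding 1 full turn, each of which contributes a factor -1 to the rotor); the rotor keeps the half-angle phase exactly.
Answer: e13


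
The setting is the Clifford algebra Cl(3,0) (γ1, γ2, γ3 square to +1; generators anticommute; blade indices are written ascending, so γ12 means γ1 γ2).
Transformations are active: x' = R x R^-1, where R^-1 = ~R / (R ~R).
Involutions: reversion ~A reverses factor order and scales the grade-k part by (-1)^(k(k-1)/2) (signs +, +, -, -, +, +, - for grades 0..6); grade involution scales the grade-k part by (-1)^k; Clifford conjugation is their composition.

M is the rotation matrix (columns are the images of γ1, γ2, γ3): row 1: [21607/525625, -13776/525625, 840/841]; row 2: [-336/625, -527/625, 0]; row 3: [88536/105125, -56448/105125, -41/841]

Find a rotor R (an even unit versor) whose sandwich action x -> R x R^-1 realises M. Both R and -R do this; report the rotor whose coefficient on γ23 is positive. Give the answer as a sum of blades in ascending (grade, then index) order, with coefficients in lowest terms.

Method: write R = a + b12*γ12 + b13*γ13 + b23*γ23 with a^2 + b12^2 + b13^2 + b23^2 = 1 (so R^-1 = ~R). Expanding the columns R e_j ~R gives tr M = 4a^2 - 1 and, from the antisymmetric part, M21 - M12 = -4a*b12, M13 - M31 = 4a*b13, M32 - M23 = -4a*b23.
Here tr M = -17889/21025, so a^2 = (1 + tr M)/4 = 784/21025 and a = ±28/145. Taking a = 28/145: M21 - M12 = -10752/21025, M13 - M31 = 16464/105125, M32 - M23 = -56448/105125, giving b12 = 96/145, b13 = 147/725, b23 = 504/725, i.e. R = 28/145 + 96/145*γ12 + 147/725*γ13 + 504/725*γ23.
Its γ23 coefficient is already positive.
Answer: 28/145 + 96/145*γ12 + 147/725*γ13 + 504/725*γ23. Recall the cover is two-to-one: with M of trace -17889/21025, both preimages act alike, and the stated γ23 sign chooses the sheet.


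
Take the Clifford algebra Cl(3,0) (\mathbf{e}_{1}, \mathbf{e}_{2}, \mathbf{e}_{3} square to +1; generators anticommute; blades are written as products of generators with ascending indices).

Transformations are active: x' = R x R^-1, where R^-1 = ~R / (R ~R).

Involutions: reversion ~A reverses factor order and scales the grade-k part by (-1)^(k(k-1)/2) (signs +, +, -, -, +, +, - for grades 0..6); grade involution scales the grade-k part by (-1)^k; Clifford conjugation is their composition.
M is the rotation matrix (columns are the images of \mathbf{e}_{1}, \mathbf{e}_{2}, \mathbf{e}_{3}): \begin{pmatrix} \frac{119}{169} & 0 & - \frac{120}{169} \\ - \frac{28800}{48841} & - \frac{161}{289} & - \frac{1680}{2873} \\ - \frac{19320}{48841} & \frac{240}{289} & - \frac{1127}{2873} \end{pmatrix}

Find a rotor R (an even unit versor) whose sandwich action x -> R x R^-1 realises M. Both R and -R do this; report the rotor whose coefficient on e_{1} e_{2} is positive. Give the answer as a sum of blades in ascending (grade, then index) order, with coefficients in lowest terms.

Method: write R = a + b12*e_{1} e_{2} + b13*e_{1} e_{3} + b23*e_{2} e_{3} with a^2 + b12^2 + b13^2 + b23^2 = 1 (so R^-1 = ~R). Expanding the columns R e_j ~R gives tr M = 4a^2 - 1 and, from the antisymmetric part, M21 - M12 = -4a*b12, M13 - M31 = 4a*b13, M32 - M23 = -4a*b23.
Here tr M = -\frac{11977}{48841}, so a^2 = (1 + tr M)/4 = \frac{9216}{48841} and a = ±\frac{96}{221}. Taking a = \frac{96}{221}: M21 - M12 = -\frac{28800}{48841}, M13 - M31 = -\frac{15360}{48841}, M32 - M23 = \frac{69120}{48841}, giving b12 = \frac{75}{221}, b13 = -\frac{40}{221}, b23 = -\frac{180}{221}, i.e. R = \frac{96}{221} + \frac{75}{221} e_{1} e_{2} - \frac{40}{221} e_{1} e_{3} - \frac{180}{221} e_{2} e_{3}.
Its e_{1} e_{2} coefficient is already positive.
Answer: \frac{96}{221} + \frac{75}{221} e_{1} e_{2} - \frac{40}{221} e_{1} e_{3} - \frac{180}{221} e_{2} e_{3}. Note: both R and -R realise this M (trace -\frac{11977}{48841}); the covering map identifies them, and the e_{1} e_{2}-coefficient sign is the tie-breaker.


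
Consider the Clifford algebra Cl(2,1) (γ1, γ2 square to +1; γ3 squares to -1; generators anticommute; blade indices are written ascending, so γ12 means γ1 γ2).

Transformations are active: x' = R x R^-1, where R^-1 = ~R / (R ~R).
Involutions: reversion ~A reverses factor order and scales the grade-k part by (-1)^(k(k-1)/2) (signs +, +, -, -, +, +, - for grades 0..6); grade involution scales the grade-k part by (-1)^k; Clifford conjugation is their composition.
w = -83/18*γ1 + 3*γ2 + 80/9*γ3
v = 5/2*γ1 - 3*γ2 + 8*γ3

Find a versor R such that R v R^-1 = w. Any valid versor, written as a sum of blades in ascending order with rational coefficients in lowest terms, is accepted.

Reasoning: v^2 = w^2 = -195/4 since conjugation preserves the quadratic form; R = v + w = -19/9*γ1 + 152/9*γ3 is then valid when invertible, keeping its own part and reversing (v - w)/2.
Answer: -19/9*γ1 + 152/9*γ3


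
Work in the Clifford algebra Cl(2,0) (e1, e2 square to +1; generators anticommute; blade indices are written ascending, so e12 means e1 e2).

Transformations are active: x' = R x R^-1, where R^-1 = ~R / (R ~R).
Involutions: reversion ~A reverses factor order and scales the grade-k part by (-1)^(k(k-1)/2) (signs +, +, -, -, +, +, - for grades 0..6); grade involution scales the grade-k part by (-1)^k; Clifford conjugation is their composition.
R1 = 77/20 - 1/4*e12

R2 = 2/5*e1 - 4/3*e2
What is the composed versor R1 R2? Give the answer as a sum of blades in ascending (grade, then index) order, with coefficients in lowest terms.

Distribute over the terms of R1 (each basis-blade product reordered to ascending indices, repeated generators contracted through their squares):
(77/20) R2 = 77/50*e1 - 77/15*e2
(-1/4*e12) R2 = 1/3*e1 + 1/10*e2
Summing the partial products and collecting blades:
Answer: 281/150*e1 - 151/30*e2


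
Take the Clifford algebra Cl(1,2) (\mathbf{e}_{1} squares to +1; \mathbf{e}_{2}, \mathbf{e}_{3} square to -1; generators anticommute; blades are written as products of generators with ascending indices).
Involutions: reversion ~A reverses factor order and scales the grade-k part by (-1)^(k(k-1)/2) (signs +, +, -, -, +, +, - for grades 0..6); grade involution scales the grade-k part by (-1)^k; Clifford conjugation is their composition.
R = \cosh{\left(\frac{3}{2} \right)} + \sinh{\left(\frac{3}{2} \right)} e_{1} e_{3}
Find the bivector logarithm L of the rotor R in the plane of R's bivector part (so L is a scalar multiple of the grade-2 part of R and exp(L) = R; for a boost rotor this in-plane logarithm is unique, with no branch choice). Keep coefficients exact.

The scalar part of R is \cosh{\left(\frac{3}{2} \right)}, which fixes the rapidity magnitude through cosh (cosh is even, so it cannot fix the sign — the bivector part carries that); dividing the bivector part by sinh of the rapidity gives the plane, and L = rapidity * plane, where the joint sign ambiguity of (rapidity, plane) cancels in the product.
Concretely: cosh(rapidity) = \cosh{\left(\frac{3}{2} \right)} gives rapidity = ±\frac{3}{2}, and since rapidity/sinh(rapidity) is even the sign is immaterial: L = (rapidity/sinh(rapidity)) * <R>_2 = (\frac{3}{2 \sinh{\left(\frac{3}{2} \right)}}) * <R>_2.
Answer: \frac{3}{2} e_{1} e_{3}


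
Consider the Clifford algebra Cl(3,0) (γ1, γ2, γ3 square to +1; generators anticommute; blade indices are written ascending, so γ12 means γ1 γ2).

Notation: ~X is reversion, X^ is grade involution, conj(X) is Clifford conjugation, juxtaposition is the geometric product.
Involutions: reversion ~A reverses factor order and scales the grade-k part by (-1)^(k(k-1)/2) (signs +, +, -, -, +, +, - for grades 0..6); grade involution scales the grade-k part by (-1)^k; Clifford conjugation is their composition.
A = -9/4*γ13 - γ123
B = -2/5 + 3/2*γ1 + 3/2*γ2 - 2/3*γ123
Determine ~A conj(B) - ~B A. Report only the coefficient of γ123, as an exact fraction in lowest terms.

first term: 2/3 - 3/2*γ2 + 27/8*γ3 + 3/5*γ13 - 3/2*γ23 + 119/40*γ123
second term: 2/3 - 3/2*γ2 - 27/8*γ3 + 12/5*γ13 - 3/2*γ23 + 151/40*γ123
Answer: -4/5


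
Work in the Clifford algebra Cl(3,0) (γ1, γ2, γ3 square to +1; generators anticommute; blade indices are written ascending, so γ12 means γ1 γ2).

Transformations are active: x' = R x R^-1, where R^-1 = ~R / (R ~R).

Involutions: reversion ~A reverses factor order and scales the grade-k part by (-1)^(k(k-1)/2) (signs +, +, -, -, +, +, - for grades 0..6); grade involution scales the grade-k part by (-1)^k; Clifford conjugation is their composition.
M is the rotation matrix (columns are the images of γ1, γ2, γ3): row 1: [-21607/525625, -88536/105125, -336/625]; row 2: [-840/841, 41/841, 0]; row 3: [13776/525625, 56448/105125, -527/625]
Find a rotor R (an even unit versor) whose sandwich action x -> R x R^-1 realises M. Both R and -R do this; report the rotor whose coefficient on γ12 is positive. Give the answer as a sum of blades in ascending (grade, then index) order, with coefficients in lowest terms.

Method: write R = a + b12*γ12 + b13*γ13 + b23*γ23 with a^2 + b12^2 + b13^2 + b23^2 = 1 (so R^-1 = ~R). Expanding the columns R e_j ~R gives tr M = 4a^2 - 1 and, from the antisymmetric part, M21 - M12 = -4a*b12, M13 - M31 = 4a*b13, M32 - M23 = -4a*b23.
Here tr M = -439189/525625, so a^2 = (1 + tr M)/4 = 21609/525625 and a = ±147/725. Taking a = 147/725: M21 - M12 = -16464/105125, M13 - M31 = -296352/525625, M32 - M23 = 56448/105125, giving b12 = 28/145, b13 = -504/725, b23 = -96/145, i.e. R = 147/725 + 28/145*γ12 - 504/725*γ13 - 96/145*γ23.
Its γ12 coefficient is already positive.
Answer: 147/725 + 28/145*γ12 - 504/725*γ13 - 96/145*γ23. Sheet selection: the two-to-one cover makes ±R indistinguishable at the matrix level (trace -439189/525625), so uniqueness comes from the required sign on γ12.


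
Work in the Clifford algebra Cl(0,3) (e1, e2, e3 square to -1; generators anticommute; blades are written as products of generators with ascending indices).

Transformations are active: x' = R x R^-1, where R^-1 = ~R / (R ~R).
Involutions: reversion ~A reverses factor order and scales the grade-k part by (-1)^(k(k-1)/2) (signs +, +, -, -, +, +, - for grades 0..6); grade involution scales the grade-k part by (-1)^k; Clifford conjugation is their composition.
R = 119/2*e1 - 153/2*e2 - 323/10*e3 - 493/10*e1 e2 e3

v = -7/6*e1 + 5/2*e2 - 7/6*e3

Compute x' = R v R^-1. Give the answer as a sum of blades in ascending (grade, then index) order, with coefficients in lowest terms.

~R = 119/2*e1 - 153/2*e2 - 323/10*e3 + 493/10*e1 e2 e3, and R ~R = -321657/25, so R^-1 = ~R / (-321657/25).
R v = 13379/60 + 119/60*e1 e2 - 4607/20*e1 e3 + 6749/60*e2 e3
Answer: -25/742*e1 + 4267/2226*e2 + 5123/2226*e3


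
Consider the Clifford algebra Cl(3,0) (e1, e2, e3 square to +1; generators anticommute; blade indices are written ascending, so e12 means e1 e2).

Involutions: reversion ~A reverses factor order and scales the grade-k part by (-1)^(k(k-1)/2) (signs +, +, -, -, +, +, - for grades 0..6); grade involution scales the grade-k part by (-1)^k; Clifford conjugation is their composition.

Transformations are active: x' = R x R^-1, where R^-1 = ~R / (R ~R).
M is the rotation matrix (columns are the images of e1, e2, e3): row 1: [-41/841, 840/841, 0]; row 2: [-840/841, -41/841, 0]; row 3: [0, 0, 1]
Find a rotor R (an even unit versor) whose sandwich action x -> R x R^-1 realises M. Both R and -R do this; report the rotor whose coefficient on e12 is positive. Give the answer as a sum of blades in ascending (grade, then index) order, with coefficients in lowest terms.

Method: write R = a + b12*e12 + b13*e13 + b23*e23 with a^2 + b12^2 + b13^2 + b23^2 = 1 (so R^-1 = ~R). Expanding the columns R e_j ~R gives tr M = 4a^2 - 1 and, from the antisymmetric part, M21 - M12 = -4a*b12, M13 - M31 = 4a*b13, M32 - M23 = -4a*b23.
Here tr M = 759/841, so a^2 = (1 + tr M)/4 = 400/841 and a = ±20/29. Taking a = 20/29: M21 - M12 = -1680/841, M13 - M31 = 0, M32 - M23 = 0, giving b12 = 21/29, b13 = 0, b23 = 0, i.e. R = 20/29 + 21/29*e12.
Its e12 coefficient is already positive.
Answer: 20/29 + 21/29*e12. Note: both R and -R realise this M (trace 759/841); the covering map identifies them, and the e12-coefficient sign is the tie-breaker.


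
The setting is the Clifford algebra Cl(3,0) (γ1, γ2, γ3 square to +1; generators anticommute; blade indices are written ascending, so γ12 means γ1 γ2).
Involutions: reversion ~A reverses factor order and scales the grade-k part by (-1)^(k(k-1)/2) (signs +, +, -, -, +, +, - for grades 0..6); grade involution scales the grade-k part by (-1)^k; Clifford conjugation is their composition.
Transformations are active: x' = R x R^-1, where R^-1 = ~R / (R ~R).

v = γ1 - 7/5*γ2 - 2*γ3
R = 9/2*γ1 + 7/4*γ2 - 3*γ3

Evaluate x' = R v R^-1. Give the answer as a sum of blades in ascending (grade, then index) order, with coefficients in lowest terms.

~R = 9/2*γ1 + 7/4*γ2 - 3*γ3, and R ~R = 517/16, so R^-1 = ~R / (517/16).
R v = 161/20 - 161/20*γ12 - 6*γ13 - 77/10*γ23
Answer: 3211/2585*γ1 + 5873/2585*γ2 + 1306/2585*γ3


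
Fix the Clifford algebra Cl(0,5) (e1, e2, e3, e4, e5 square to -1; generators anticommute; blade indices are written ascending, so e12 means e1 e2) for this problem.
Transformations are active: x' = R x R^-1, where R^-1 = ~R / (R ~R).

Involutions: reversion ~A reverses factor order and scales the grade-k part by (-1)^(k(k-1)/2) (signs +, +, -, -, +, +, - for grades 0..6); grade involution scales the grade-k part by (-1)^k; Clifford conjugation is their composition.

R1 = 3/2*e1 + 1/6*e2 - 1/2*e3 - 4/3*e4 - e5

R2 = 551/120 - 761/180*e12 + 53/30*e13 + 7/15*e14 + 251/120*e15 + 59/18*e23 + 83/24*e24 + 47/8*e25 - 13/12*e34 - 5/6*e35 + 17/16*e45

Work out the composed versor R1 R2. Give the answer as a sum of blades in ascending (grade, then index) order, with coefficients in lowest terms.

Distribute over the terms of R1 (each basis-blade product reordered to ascending indices, repeated generators contracted through their squares):
(3/2*e1) R2 = 551/80*e1 + 761/120*e2 - 53/20*e3 - 7/10*e4 - 251/80*e5 + 59/12*e123 + 83/16*e124 + 141/16*e125 - 13/8*e134 - 5/4*e135 + 51/32*e145
(1/6*e2) R2 = -761/1080*e1 + 551/720*e2 - 59/108*e3 - 83/144*e4 - 47/48*e5 - 53/180*e123 - 7/90*e124 - 251/720*e125 - 13/72*e234 - 5/36*e235 + 17/96*e245
(-1/2*e3) R2 = -53/60*e1 - 59/36*e2 - 551/240*e3 - 13/24*e4 - 5/12*e5 + 761/360*e123 + 7/30*e134 + 251/240*e135 + 83/48*e234 + 47/16*e235 - 17/32*e345
(-4/3*e4) R2 = -28/45*e1 - 83/18*e2 + 13/9*e3 - 551/90*e4 + 17/12*e5 + 761/135*e124 - 106/45*e134 + 251/90*e145 - 118/27*e234 + 47/6*e245 - 10/9*e345
(-e5) R2 = -251/120*e1 - 47/8*e2 + 5/6*e3 - 17/16*e4 - 551/120*e5 + 761/180*e125 - 53/30*e135 - 7/15*e145 - 59/18*e235 - 83/24*e245 + 13/12*e345
Summing the partial products and collecting blades:
Answer: 1117/432*e1 - 3613/720*e2 - 6943/2160*e3 - 3241/360*e4 - 185/24*e5 + 485/72*e123 + 23213/2160*e124 + 1523/120*e125 - 1349/360*e134 - 473/240*e135 + 5639/1440*e145 - 1219/432*e234 - 23/48*e235 + 437/96*e245 - 161/288*e345
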